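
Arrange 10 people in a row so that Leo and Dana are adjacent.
Treat as block: (10-1)! × 2! = 362880 × 2 = 725760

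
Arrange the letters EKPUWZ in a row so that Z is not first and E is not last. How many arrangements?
By inclusion-exclusion: 6! - 2×(6-1)! + (6-2)! = 720 - 240 + 24 = 504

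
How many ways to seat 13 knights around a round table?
Circular: fix one position, arrange the rest. (13-1)! = 479001600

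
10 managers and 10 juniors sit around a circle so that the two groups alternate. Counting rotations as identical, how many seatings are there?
Fix one of the managers: (10-1)! ways for the remaining managers, × 10! ways for the juniors = 362880 × 3628800 = 1316818944000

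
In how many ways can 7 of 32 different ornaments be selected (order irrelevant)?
C(32,7) = 32!/(7!×25!) = 3365856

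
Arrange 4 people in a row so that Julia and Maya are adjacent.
Treat as block: (4-1)! × 2! = 6 × 2 = 12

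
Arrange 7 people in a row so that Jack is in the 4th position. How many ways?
Fix one position: (7-1)! = 720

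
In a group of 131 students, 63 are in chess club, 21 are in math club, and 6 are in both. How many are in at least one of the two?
|A∪B| = |A| + |B| - |A∩B| = 63 + 21 - 6 = 78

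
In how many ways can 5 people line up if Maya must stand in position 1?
Fix one position: (5-1)! = 24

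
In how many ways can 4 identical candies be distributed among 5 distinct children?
C(4+5-1, 5-1) = C(8, 4) = 70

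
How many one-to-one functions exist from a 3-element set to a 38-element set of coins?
P(38,3) = 38!/(38-3)! = 50616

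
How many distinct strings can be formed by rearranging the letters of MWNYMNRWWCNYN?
13! / (1! × 4! × 2! × 3! × 1! × 2!) = 10810800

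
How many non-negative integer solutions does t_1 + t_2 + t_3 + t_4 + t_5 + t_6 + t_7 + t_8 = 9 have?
C(9+8-1, 8-1) = C(16, 7) = 11440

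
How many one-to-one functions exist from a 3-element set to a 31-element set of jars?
P(31,3) = 31!/(31-3)! = 26970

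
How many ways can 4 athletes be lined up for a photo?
4! = 24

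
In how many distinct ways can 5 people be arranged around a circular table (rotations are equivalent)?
Circular: fix one position, arrange the rest. (5-1)! = 24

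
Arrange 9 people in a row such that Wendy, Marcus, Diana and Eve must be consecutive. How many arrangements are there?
Treat the 4 as one block: (9-4+1)! × 4! = 720 × 24 = 17280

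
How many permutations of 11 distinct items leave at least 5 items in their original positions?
Exactly j fixed points: C(11,j)·!(11-j); sum over j ≥ 5 (derangement numbers via !m = (m-1)·(!(m-1) + !(m-2)): !0..!6 = 1, 0, 1, 2, 9, 44, 265). Σ_{j=5}^{11} C(11,j)·!(11-j) = C(11,5)·!6 + C(11,6)·!5 + C(11,7)·!4 + C(11,8)·!3 + C(11,9)·!2 + C(11,10)·!1 + C(11,11)·!0 = 462·265 + 462·44 + 330·9 + 165·2 + 55·1 + 11·0 + 1·1 = 146114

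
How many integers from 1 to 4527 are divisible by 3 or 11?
⌊4527/3⌋ + ⌊4527/11⌋ - ⌊4527/33⌋ = 1509 + 411 - 137 = 1783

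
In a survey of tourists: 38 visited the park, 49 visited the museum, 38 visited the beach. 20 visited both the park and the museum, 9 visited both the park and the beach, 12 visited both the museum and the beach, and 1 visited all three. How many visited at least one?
|A∪B∪C| = 38+49+38-20-9-12+1 = 85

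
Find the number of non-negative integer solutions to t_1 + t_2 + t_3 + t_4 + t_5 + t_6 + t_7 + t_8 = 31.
C(31+8-1, 8-1) = C(38, 7) = 12620256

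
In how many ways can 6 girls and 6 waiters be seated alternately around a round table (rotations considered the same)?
Fix one of the girls: (6-1)! ways for the remaining girls, × 6! ways for the waiters = 120 × 720 = 86400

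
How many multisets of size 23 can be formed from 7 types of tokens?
C(23+7-1, 7-1) = C(29, 6) = 475020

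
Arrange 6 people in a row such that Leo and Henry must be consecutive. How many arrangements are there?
Treat the 2 as one block: (6-2+1)! × 2! = 120 × 2 = 240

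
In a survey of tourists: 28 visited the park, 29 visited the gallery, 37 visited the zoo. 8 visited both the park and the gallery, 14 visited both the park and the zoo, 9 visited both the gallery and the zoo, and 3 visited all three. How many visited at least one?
|A∪B∪C| = 28+29+37-8-14-9+3 = 66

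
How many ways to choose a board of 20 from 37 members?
C(37,20) = 37!/(20!×17!) = 15905368710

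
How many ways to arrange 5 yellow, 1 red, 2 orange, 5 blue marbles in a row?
13! / (5! × 1! × 2! × 5!) = 216216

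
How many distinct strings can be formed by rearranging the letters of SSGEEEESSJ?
10! / (1! × 4! × 4! × 1!) = 6300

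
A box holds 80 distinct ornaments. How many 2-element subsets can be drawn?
C(80,2) = 80!/(2!×78!) = 3160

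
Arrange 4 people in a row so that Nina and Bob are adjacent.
Treat as block: (4-1)! × 2! = 6 × 2 = 12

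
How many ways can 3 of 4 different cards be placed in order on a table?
P(4,3) = 4!/(4-3)! = 24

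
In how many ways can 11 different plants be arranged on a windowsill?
11! = 39916800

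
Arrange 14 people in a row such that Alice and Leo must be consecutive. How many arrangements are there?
Treat the 2 as one block: (14-2+1)! × 2! = 6227020800 × 2 = 12454041600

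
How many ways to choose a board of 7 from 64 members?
C(64,7) = 64!/(7!×57!) = 621216192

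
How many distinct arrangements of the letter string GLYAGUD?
7! / (1! × 2! × 1! × 1! × 1! × 1!) = 2520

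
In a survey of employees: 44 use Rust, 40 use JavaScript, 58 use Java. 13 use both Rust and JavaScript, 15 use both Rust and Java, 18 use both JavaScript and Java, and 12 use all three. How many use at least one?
|A∪B∪C| = 44+40+58-13-15-18+12 = 108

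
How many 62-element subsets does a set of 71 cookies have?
C(71,62) = 71!/(62!×9!) = 74473879480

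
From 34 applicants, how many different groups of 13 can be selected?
C(34,13) = 34!/(13!×21!) = 927983760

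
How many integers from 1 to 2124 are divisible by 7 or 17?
⌊2124/7⌋ + ⌊2124/17⌋ - ⌊2124/119⌋ = 303 + 124 - 17 = 410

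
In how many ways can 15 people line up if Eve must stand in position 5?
Fix one position: (15-1)! = 87178291200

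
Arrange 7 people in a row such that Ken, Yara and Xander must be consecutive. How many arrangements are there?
Treat the 3 as one block: (7-3+1)! × 3! = 120 × 6 = 720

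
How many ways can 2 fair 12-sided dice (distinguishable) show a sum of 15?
Coefficient of x^15 in (x + x² + ... + x^12)^2. By inclusion-exclusion on dice exceeding 12: Σ_j (-1)^j C(2,j)·C(15-1-12j, 1) = C(2,0)·C(14,1) - C(2,1)·C(2,1) = 1·14 - 2·2 = 10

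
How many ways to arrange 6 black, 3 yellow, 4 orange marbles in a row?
13! / (6! × 3! × 4!) = 60060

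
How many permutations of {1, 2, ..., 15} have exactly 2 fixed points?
Choose the 2 fixed points C(15,2) = 105, derange the rest: !13 = Σ_{j=0}^{13} (-1)^j·13!/j! = 6227020800 - 6227020800 + 3113510400 - 1037836800 + 259459200 - 51891840 + 8648640 - 1235520 + 154440 - 17160 + 1716 - 156 + 13 - 1 = 2290792932. Product = 105 × 2290792932 = 240533257860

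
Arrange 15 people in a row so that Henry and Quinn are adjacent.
Treat as block: (15-1)! × 2! = 87178291200 × 2 = 174356582400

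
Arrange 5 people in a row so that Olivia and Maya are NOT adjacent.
Total - adjacent = 5! - (5-1)!×2 = 120 - 48 = 72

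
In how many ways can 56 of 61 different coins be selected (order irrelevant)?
C(61,56) = 61!/(56!×5!) = 5949147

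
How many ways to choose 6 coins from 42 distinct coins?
C(42,6) = 42!/(6!×36!) = 5245786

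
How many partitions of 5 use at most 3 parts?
By conjugation, equals partitions of 5 into parts ≤ 3. Let r_j(i) = number of partitions of i into parts ≤ j, for i = 0..5. r_1(i) = 1 for all i; r_j(i) = r_{j-1}(i) + r_j(i-j). Rows j = 2..3: ≤2: 1 1 2 2 3 3; ≤3: 1 1 2 3 4 5. r_3(5) = 5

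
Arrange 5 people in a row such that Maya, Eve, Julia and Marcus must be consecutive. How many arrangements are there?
Treat the 4 as one block: (5-4+1)! × 4! = 2 × 24 = 48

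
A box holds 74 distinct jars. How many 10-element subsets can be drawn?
C(74,10) = 74!/(10!×64!) = 718406958841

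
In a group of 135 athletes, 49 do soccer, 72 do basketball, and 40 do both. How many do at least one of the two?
|A∪B| = |A| + |B| - |A∩B| = 49 + 72 - 40 = 81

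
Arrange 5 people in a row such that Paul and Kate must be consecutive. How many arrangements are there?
Treat the 2 as one block: (5-2+1)! × 2! = 24 × 2 = 48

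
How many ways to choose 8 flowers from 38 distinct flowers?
C(38,8) = 38!/(8!×30!) = 48903492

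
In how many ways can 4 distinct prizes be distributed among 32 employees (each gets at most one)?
P(32,4) = 32!/(32-4)! = 863040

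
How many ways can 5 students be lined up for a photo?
5! = 120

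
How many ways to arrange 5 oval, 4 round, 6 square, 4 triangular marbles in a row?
19! / (5! × 4! × 6! × 4!) = 2444321880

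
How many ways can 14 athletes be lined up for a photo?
14! = 87178291200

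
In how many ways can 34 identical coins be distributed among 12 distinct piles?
C(34+12-1, 12-1) = C(45, 11) = 10150595910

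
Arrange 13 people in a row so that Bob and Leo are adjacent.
Treat as block: (13-1)! × 2! = 479001600 × 2 = 958003200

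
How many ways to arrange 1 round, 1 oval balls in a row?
2! / (1! × 1!) = 2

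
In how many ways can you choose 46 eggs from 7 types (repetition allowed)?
C(46+7-1, 7-1) = C(52, 6) = 20358520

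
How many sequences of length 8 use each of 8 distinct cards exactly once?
8! = 40320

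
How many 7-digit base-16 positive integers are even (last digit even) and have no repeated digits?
Last∈{0,2,4,6,8,10,12,14}. Last=0: 3603600. Last nonzero: 7×14×P(14,5) = 23543520. Total = 27147120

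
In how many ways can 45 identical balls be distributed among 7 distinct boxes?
C(45+7-1, 7-1) = C(51, 6) = 18009460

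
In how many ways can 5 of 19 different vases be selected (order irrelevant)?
C(19,5) = 19!/(5!×14!) = 11628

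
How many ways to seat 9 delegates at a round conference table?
Circular: fix one position, arrange the rest. (9-1)! = 40320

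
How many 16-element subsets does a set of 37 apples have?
C(37,16) = 37!/(16!×21!) = 12875774670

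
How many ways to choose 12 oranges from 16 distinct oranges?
C(16,12) = 16!/(12!×4!) = 1820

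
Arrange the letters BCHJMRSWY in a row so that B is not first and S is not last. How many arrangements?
By inclusion-exclusion: 9! - 2×(9-1)! + (9-2)! = 362880 - 80640 + 5040 = 287280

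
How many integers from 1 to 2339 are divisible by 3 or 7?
⌊2339/3⌋ + ⌊2339/7⌋ - ⌊2339/21⌋ = 779 + 334 - 111 = 1002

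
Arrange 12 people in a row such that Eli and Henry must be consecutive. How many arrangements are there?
Treat the 2 as one block: (12-2+1)! × 2! = 39916800 × 2 = 79833600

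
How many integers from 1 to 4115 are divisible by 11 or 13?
⌊4115/11⌋ + ⌊4115/13⌋ - ⌊4115/143⌋ = 374 + 316 - 28 = 662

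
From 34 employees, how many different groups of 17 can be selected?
C(34,17) = 34!/(17!×17!) = 2333606220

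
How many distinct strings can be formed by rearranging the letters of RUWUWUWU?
8! / (4! × 3! × 1!) = 280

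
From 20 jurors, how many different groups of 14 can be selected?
C(20,14) = 20!/(14!×6!) = 38760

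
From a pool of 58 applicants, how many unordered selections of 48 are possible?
C(58,48) = 58!/(48!×10!) = 52179482355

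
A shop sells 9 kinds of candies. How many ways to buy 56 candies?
C(56+9-1, 9-1) = C(64, 8) = 4426165368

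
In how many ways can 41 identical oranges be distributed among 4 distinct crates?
C(41+4-1, 4-1) = C(44, 3) = 13244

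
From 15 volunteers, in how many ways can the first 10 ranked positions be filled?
P(15,10) = 15!/(15-10)! = 10897286400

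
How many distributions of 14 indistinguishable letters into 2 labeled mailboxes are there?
C(14+2-1, 2-1) = C(15, 1) = 15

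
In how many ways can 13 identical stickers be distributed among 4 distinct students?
C(13+4-1, 4-1) = C(16, 3) = 560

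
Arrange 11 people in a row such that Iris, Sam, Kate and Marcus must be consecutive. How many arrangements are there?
Treat the 4 as one block: (11-4+1)! × 4! = 40320 × 24 = 967680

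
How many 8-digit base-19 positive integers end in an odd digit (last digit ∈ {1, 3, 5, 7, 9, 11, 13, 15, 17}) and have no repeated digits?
Last∈{1,3,5,7,9,11,13,15,17}. Last=0: 0. Last nonzero: 9×17×P(17,6) = 1363340160. Total = 1363340160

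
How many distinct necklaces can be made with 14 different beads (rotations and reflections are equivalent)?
(14-1)!/2 = 6227020800/2 = 3113510400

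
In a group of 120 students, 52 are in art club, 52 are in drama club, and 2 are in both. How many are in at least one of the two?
|A∪B| = |A| + |B| - |A∩B| = 52 + 52 - 2 = 102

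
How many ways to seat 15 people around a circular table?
Circular: fix one position, arrange the rest. (15-1)! = 87178291200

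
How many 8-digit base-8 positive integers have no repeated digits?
First digit: 7 choices (nonzero). Then descending: 7 × 7 × 6 × 5 × 4 × 3 × 2 × 1 = 35280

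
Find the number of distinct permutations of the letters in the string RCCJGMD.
7! / (1! × 1! × 1! × 1! × 1! × 2!) = 2520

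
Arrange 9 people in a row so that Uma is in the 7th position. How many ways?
Fix one position: (9-1)! = 40320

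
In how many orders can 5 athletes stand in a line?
5! = 120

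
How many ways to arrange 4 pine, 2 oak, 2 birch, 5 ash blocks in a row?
13! / (4! × 2! × 2! × 5!) = 540540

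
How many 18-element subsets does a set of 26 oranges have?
C(26,18) = 26!/(18!×8!) = 1562275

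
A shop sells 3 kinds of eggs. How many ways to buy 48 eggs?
C(48+3-1, 3-1) = C(50, 2) = 1225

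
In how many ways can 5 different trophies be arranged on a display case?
5! = 120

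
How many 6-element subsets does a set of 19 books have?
C(19,6) = 19!/(6!×13!) = 27132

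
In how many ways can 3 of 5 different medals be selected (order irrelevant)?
C(5,3) = 5!/(3!×2!) = 10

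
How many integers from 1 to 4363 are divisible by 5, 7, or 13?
⌊4363/5⌋+⌊4363/7⌋+⌊4363/13⌋ - ⌊4363/35⌋-⌊4363/65⌋-⌊4363/91⌋ + ⌊4363/455⌋ = 872+623+335 - 124-67-47 + 9 = 1601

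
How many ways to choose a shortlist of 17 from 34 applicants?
C(34,17) = 34!/(17!×17!) = 2333606220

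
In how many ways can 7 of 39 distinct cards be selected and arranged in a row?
P(39,7) = 39!/(39-7)! = 77519922480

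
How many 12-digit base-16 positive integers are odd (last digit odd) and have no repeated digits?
Last∈{1,3,5,7,9,11,13,15}. Last=0: 0. Last nonzero: 8×14×P(14,10) = 406832025600. Total = 406832025600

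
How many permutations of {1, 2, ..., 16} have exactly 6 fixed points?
Choose the 6 fixed points C(16,6) = 8008, derange the rest: !10 = Σ_{j=0}^{10} (-1)^j·10!/j! = 3628800 - 3628800 + 1814400 - 604800 + 151200 - 30240 + 5040 - 720 + 90 - 10 + 1 = 1334961. Product = 8008 × 1334961 = 10690367688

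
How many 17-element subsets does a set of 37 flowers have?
C(37,17) = 37!/(17!×20!) = 15905368710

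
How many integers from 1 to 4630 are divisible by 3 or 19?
⌊4630/3⌋ + ⌊4630/19⌋ - ⌊4630/57⌋ = 1543 + 243 - 81 = 1705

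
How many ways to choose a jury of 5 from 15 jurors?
C(15,5) = 15!/(5!×10!) = 3003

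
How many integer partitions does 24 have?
Pentagonal recurrence p(n) = p(n-1) + p(n-2) - p(n-5) - p(n-7) + p(n-12) + p(n-15) - ... gives p(0..23) = 1, 1, 2, 3, 5, 7, 11, 15, 22, 30, 42, 56, 77, 101, 135, 176, 231, 297, 385, 490, 627, 792, 1002, 1255. p(24) = p(23) + p(22) - p(19) - p(17) + p(12) + p(9) - p(2) = 1255 + 1002 - 490 - 297 + 77 + 30 - 2 = 1575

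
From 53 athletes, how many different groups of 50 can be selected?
C(53,50) = 53!/(50!×3!) = 23426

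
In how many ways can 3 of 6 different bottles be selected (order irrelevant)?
C(6,3) = 6!/(3!×3!) = 20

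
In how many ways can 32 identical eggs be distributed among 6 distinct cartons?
C(32+6-1, 6-1) = C(37, 5) = 435897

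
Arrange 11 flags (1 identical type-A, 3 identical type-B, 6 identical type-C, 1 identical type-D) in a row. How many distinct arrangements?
11! / (1! × 3! × 6! × 1!) = 9240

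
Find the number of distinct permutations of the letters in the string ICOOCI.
6! / (2! × 2! × 2!) = 90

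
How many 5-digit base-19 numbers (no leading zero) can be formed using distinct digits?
First digit: 18 choices (nonzero). Then descending: 18 × 18 × 17 × 16 × 15 = 1321920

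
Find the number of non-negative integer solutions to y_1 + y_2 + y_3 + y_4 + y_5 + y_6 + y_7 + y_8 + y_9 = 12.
C(12+9-1, 9-1) = C(20, 8) = 125970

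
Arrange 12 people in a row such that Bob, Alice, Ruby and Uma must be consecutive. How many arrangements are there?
Treat the 4 as one block: (12-4+1)! × 4! = 362880 × 24 = 8709120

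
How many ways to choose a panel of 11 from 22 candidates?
C(22,11) = 22!/(11!×11!) = 705432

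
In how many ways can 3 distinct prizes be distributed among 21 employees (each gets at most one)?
P(21,3) = 21!/(21-3)! = 7980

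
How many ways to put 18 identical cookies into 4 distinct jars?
C(18+4-1, 4-1) = C(21, 3) = 1330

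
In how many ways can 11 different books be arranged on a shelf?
11! = 39916800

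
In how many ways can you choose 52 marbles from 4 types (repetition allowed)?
C(52+4-1, 4-1) = C(55, 3) = 26235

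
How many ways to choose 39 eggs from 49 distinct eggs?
C(49,39) = 49!/(39!×10!) = 8217822536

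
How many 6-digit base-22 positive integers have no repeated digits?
First digit: 21 choices (nonzero). Then descending: 21 × 21 × 20 × 19 × 18 × 17 = 51279480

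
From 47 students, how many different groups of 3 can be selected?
C(47,3) = 47!/(3!×44!) = 16215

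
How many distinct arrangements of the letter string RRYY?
4! / (2! × 2!) = 6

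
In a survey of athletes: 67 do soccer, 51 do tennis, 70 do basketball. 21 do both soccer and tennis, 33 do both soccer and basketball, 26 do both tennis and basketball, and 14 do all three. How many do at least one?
|A∪B∪C| = 67+51+70-21-33-26+14 = 122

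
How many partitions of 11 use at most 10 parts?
By conjugation, equals partitions of 11 into parts ≤ 10. Let r_j(i) = number of partitions of i into parts ≤ j, for i = 0..11. r_1(i) = 1 for all i; r_j(i) = r_{j-1}(i) + r_j(i-j). Rows j = 2..10: ≤2: 1 1 2 2 3 3 4 4 5 5 6 6; ≤3: 1 1 2 3 4 5 7 8 10 12 14 16; ≤4: 1 1 2 3 5 6 9 11 15 18 23 27; ≤5: 1 1 2 3 5 7 10 13 18 23 30 37; ≤6: 1 1 2 3 5 7 11 14 20 26 35 44; ≤7: 1 1 2 3 5 7 11 15 21 28 38 49; ≤8: 1 1 2 3 5 7 11 15 22 29 40 52; ≤9: 1 1 2 3 5 7 11 15 22 30 41 54; ≤10: 1 1 2 3 5 7 11 15 22 30 42 55. r_10(11) = 55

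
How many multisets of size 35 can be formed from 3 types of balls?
C(35+3-1, 3-1) = C(37, 2) = 666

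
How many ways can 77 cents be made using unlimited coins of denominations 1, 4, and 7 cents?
Coefficient of x^77 in 1/(1-x^1) · 1/(1-x^4) · 1/(1-x^7). Case on j = number of 7-cent coins (j = 0..11); remainder r = 77 - 7j is made from {1,4} in ⌊r/4⌋+1 ways. r = 77, 70, 63, 56, 49, 42, 35, 28, 21, 14, 7, 0 → 20 + 18 + 16 + 15 + 13 + 11 + 9 + 8 + 6 + 4 + 2 + 1 = 123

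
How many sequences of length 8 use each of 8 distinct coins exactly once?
8! = 40320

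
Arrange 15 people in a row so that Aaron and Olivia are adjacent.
Treat as block: (15-1)! × 2! = 87178291200 × 2 = 174356582400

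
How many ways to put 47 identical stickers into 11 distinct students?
C(47+11-1, 11-1) = C(57, 10) = 43183019880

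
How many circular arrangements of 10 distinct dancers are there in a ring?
Circular: fix one position, arrange the rest. (10-1)! = 362880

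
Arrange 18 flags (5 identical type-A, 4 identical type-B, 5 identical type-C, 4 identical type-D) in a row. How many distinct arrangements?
18! / (5! × 4! × 5! × 4!) = 771891120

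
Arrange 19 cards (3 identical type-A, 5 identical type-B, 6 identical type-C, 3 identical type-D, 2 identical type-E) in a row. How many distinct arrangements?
19! / (3! × 5! × 6! × 3! × 2!) = 19554575040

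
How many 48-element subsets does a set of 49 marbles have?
C(49,48) = 49!/(48!×1!) = 49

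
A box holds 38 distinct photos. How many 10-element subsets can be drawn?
C(38,10) = 38!/(10!×28!) = 472733756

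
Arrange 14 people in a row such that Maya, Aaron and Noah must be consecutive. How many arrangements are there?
Treat the 3 as one block: (14-3+1)! × 3! = 479001600 × 6 = 2874009600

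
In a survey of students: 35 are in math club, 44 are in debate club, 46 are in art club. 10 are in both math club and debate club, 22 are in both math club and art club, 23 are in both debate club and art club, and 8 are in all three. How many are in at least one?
|A∪B∪C| = 35+44+46-10-22-23+8 = 78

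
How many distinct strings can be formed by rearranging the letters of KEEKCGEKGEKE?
12! / (1! × 4! × 5! × 2!) = 83160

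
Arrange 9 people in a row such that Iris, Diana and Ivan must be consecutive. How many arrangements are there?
Treat the 3 as one block: (9-3+1)! × 3! = 5040 × 6 = 30240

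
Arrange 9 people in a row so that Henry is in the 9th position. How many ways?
Fix one position: (9-1)! = 40320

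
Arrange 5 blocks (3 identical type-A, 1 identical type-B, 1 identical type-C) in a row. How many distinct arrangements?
5! / (3! × 1! × 1!) = 20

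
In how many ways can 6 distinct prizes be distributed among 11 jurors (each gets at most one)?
P(11,6) = 11!/(11-6)! = 332640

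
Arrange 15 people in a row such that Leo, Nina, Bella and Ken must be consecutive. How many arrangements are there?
Treat the 4 as one block: (15-4+1)! × 4! = 479001600 × 24 = 11496038400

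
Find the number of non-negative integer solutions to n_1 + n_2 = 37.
C(37+2-1, 2-1) = C(38, 1) = 38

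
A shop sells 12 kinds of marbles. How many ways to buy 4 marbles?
C(4+12-1, 12-1) = C(15, 11) = 1365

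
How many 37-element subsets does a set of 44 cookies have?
C(44,37) = 44!/(37!×7!) = 38320568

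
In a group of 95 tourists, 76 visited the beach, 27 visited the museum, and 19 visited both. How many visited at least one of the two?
|A∪B| = |A| + |B| - |A∩B| = 76 + 27 - 19 = 84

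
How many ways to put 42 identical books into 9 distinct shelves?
C(42+9-1, 9-1) = C(50, 8) = 536878650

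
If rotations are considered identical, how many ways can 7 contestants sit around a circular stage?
Circular: fix one position, arrange the rest. (7-1)! = 720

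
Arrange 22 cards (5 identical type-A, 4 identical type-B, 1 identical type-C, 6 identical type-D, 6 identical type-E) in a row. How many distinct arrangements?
22! / (5! × 4! × 1! × 6! × 6!) = 752851139040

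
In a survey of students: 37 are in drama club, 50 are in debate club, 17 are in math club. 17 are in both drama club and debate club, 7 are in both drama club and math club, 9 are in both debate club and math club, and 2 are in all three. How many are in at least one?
|A∪B∪C| = 37+50+17-17-7-9+2 = 73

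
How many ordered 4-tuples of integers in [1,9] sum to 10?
Coefficient of x^10 in (x + x² + ... + x^9)^4. By inclusion-exclusion on dice exceeding 9: Σ_j (-1)^j C(4,j)·C(10-1-9j, 3) = C(4,0)·C(9,3) = 1·84 = 84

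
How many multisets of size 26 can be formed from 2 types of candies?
C(26+2-1, 2-1) = C(27, 1) = 27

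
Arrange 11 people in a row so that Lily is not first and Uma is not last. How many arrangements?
By inclusion-exclusion: 11! - 2×(11-1)! + (11-2)! = 39916800 - 7257600 + 362880 = 33022080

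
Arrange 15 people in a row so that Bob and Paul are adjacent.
Treat as block: (15-1)! × 2! = 87178291200 × 2 = 174356582400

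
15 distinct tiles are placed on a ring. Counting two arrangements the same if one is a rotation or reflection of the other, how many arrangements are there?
(15-1)!/2 = 87178291200/2 = 43589145600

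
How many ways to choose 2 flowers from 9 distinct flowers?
C(9,2) = 9!/(2!×7!) = 36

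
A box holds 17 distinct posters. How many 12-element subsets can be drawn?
C(17,12) = 17!/(12!×5!) = 6188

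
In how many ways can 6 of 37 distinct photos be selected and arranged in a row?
P(37,6) = 37!/(37-6)! = 1673844480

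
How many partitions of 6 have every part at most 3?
Let r_j(i) = number of partitions of i into parts ≤ j, for i = 0..6. r_1(i) = 1 for all i; r_j(i) = r_{j-1}(i) + r_j(i-j). Rows j = 2..3: ≤2: 1 1 2 2 3 3 4; ≤3: 1 1 2 3 4 5 7. r_3(6) = 7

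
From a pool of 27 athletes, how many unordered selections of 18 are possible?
C(27,18) = 27!/(18!×9!) = 4686825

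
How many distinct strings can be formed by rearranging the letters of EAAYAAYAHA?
10! / (1! × 6! × 1! × 2!) = 2520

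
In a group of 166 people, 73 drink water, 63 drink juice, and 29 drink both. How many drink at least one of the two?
|A∪B| = |A| + |B| - |A∩B| = 73 + 63 - 29 = 107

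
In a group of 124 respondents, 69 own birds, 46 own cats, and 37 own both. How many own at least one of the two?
|A∪B| = |A| + |B| - |A∩B| = 69 + 46 - 37 = 78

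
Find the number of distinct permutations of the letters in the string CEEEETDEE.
9! / (1! × 1! × 1! × 6!) = 504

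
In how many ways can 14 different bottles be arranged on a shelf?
14! = 87178291200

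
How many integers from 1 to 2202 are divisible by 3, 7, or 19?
⌊2202/3⌋+⌊2202/7⌋+⌊2202/19⌋ - ⌊2202/21⌋-⌊2202/57⌋-⌊2202/133⌋ + ⌊2202/399⌋ = 734+314+115 - 104-38-16 + 5 = 1010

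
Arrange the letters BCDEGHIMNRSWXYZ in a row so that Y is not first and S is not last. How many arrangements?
By inclusion-exclusion: 15! - 2×(15-1)! + (15-2)! = 1307674368000 - 174356582400 + 6227020800 = 1139544806400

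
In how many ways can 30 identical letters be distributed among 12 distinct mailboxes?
C(30+12-1, 12-1) = C(41, 11) = 3159461968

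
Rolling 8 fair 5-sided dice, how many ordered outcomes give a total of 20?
Coefficient of x^20 in (x + x² + ... + x^5)^8. By inclusion-exclusion on dice exceeding 5: Σ_j (-1)^j C(8,j)·C(20-1-5j, 7) = C(8,0)·C(19,7) - C(8,1)·C(14,7) + C(8,2)·C(9,7) = 1·50388 - 8·3432 + 28·36 = 23940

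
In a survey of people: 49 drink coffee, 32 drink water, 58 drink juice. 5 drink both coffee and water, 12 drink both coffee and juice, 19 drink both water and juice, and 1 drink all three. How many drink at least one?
|A∪B∪C| = 49+32+58-5-12-19+1 = 104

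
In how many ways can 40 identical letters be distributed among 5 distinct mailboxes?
C(40+5-1, 5-1) = C(44, 4) = 135751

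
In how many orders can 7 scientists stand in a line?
7! = 5040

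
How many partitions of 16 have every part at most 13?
Let r_j(i) = number of partitions of i into parts ≤ j, for i = 0..16. r_1(i) = 1 for all i; r_j(i) = r_{j-1}(i) + r_j(i-j). Rows j = 2..13: ≤2: 1 1 2 2 3 3 4 4 5 5 6 6 7 7 8 8 9; ≤3: 1 1 2 3 4 5 7 8 10 12 14 16 19 21 24 27 30; ≤4: 1 1 2 3 5 6 9 11 15 18 23 27 34 39 47 54 64; ≤5: 1 1 2 3 5 7 10 13 18 23 30 37 47 57 70 84 101; ≤6: 1 1 2 3 5 7 11 14 20 26 35 44 58 71 90 110 136; ≤7: 1 1 2 3 5 7 11 15 21 28 38 49 65 82 105 131 164; ≤8: 1 1 2 3 5 7 11 15 22 29 40 52 70 89 116 146 186; ≤9: 1 1 2 3 5 7 11 15 22 30 41 54 73 94 123 157 201; ≤10: 1 1 2 3 5 7 11 15 22 30 42 55 75 97 128 164 212; ≤11: 1 1 2 3 5 7 11 15 22 30 42 56 76 99 131 169 219; ≤12: 1 1 2 3 5 7 11 15 22 30 42 56 77 100 133 172 224; ≤13: 1 1 2 3 5 7 11 15 22 30 42 56 77 101 134 174 227. r_13(16) = 227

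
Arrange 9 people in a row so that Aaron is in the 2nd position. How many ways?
Fix one position: (9-1)! = 40320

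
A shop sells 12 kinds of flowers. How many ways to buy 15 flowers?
C(15+12-1, 12-1) = C(26, 11) = 7726160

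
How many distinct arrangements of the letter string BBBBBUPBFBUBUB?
14! / (1! × 1! × 3! × 9!) = 40040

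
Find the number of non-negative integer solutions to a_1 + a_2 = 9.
C(9+2-1, 2-1) = C(10, 1) = 10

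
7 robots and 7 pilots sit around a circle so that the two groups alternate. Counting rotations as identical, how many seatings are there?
Fix one of the robots: (7-1)! ways for the remaining robots, × 7! ways for the pilots = 720 × 5040 = 3628800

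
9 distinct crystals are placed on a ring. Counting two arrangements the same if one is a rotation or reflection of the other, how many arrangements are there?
(9-1)!/2 = 40320/2 = 20160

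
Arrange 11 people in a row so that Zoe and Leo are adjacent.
Treat as block: (11-1)! × 2! = 3628800 × 2 = 7257600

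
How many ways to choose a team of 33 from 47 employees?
C(47,33) = 47!/(33!×14!) = 341643774795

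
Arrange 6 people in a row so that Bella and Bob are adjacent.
Treat as block: (6-1)! × 2! = 120 × 2 = 240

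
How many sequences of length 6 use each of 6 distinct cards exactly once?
6! = 720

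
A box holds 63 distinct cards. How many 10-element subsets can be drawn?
C(63,10) = 63!/(10!×53!) = 127805525001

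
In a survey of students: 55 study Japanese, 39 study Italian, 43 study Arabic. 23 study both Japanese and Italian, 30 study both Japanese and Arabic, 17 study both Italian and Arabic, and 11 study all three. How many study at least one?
|A∪B∪C| = 55+39+43-23-30-17+11 = 78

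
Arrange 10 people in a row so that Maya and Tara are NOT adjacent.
Total - adjacent = 10! - (10-1)!×2 = 3628800 - 725760 = 2903040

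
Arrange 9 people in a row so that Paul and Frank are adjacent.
Treat as block: (9-1)! × 2! = 40320 × 2 = 80640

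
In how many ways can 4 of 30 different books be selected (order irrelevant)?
C(30,4) = 30!/(4!×26!) = 27405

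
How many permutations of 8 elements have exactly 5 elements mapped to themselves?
Choose the 5 fixed points C(8,5) = 56, derange the rest: !3 = Σ_{j=0}^{3} (-1)^j·3!/j! = 6 - 6 + 3 - 1 = 2. Product = 56 × 2 = 112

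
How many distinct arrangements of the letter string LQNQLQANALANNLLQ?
16! / (4! × 5! × 4! × 3!) = 50450400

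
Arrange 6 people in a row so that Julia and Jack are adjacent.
Treat as block: (6-1)! × 2! = 120 × 2 = 240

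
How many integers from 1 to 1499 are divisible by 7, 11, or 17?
⌊1499/7⌋+⌊1499/11⌋+⌊1499/17⌋ - ⌊1499/77⌋-⌊1499/119⌋-⌊1499/187⌋ + ⌊1499/1309⌋ = 214+136+88 - 19-12-8 + 1 = 400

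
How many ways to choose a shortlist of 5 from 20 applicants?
C(20,5) = 20!/(5!×15!) = 15504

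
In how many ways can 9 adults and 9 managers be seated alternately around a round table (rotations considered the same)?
Fix one of the adults: (9-1)! ways for the remaining adults, × 9! ways for the managers = 40320 × 362880 = 14631321600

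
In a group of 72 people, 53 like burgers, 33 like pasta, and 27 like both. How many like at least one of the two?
|A∪B| = |A| + |B| - |A∩B| = 53 + 33 - 27 = 59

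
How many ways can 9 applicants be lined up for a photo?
9! = 362880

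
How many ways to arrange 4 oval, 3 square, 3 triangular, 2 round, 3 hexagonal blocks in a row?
15! / (4! × 3! × 3! × 2! × 3!) = 126126000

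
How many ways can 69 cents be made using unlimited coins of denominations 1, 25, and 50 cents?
Coefficient of x^69 in 1/(1-x^1) · 1/(1-x^25) · 1/(1-x^50). Case on j = number of 50-cent coins (j = 0..1); remainder r = 69 - 50j is made from {1,25} in ⌊r/25⌋+1 ways. r = 69, 19 → 3 + 1 = 4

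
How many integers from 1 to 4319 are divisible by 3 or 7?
⌊4319/3⌋ + ⌊4319/7⌋ - ⌊4319/21⌋ = 1439 + 617 - 205 = 1851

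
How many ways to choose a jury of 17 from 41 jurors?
C(41,17) = 41!/(17!×24!) = 151584480450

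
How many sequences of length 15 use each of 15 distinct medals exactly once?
15! = 1307674368000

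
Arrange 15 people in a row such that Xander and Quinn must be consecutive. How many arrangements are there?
Treat the 2 as one block: (15-2+1)! × 2! = 87178291200 × 2 = 174356582400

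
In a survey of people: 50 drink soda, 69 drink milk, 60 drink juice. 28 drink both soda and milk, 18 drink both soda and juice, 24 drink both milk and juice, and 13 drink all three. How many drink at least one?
|A∪B∪C| = 50+69+60-28-18-24+13 = 122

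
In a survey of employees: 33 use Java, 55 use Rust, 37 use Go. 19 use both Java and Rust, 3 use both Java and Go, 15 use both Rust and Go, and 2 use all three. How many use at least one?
|A∪B∪C| = 33+55+37-19-3-15+2 = 90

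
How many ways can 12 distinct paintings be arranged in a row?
12! = 479001600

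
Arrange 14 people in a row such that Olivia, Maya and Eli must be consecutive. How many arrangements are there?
Treat the 3 as one block: (14-3+1)! × 3! = 479001600 × 6 = 2874009600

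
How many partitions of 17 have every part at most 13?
Let r_j(i) = number of partitions of i into parts ≤ j, for i = 0..17. r_1(i) = 1 for all i; r_j(i) = r_{j-1}(i) + r_j(i-j). Rows j = 2..13: ≤2: 1 1 2 2 3 3 4 4 5 5 6 6 7 7 8 8 9 9; ≤3: 1 1 2 3 4 5 7 8 10 12 14 16 19 21 24 27 30 33; ≤4: 1 1 2 3 5 6 9 11 15 18 23 27 34 39 47 54 64 72; ≤5: 1 1 2 3 5 7 10 13 18 23 30 37 47 57 70 84 101 119; ≤6: 1 1 2 3 5 7 11 14 20 26 35 44 58 71 90 110 136 163; ≤7: 1 1 2 3 5 7 11 15 21 28 38 49 65 82 105 131 164 201; ≤8: 1 1 2 3 5 7 11 15 22 29 40 52 70 89 116 146 186 230; ≤9: 1 1 2 3 5 7 11 15 22 30 41 54 73 94 123 157 201 252; ≤10: 1 1 2 3 5 7 11 15 22 30 42 55 75 97 128 164 212 267; ≤11: 1 1 2 3 5 7 11 15 22 30 42 56 76 99 131 169 219 278; ≤12: 1 1 2 3 5 7 11 15 22 30 42 56 77 100 133 172 224 285; ≤13: 1 1 2 3 5 7 11 15 22 30 42 56 77 101 134 174 227 290. r_13(17) = 290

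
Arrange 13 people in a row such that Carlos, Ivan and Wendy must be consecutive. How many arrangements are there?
Treat the 3 as one block: (13-3+1)! × 3! = 39916800 × 6 = 239500800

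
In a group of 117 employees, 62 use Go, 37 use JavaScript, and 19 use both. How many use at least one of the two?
|A∪B| = |A| + |B| - |A∩B| = 62 + 37 - 19 = 80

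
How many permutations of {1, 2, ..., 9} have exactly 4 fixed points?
Choose the 4 fixed points C(9,4) = 126, derange the rest: !5 = Σ_{j=0}^{5} (-1)^j·5!/j! = 120 - 120 + 60 - 20 + 5 - 1 = 44. Product = 126 × 44 = 5544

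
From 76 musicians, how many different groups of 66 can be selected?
C(76,66) = 76!/(66!×10!) = 954526728530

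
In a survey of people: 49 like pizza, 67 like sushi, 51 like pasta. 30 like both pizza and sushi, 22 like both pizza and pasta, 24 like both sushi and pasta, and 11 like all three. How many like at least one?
|A∪B∪C| = 49+67+51-30-22-24+11 = 102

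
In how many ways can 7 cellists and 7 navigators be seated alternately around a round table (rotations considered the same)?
Fix one of the cellists: (7-1)! ways for the remaining cellists, × 7! ways for the navigators = 720 × 5040 = 3628800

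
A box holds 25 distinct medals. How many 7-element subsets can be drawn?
C(25,7) = 25!/(7!×18!) = 480700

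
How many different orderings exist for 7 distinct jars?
7! = 5040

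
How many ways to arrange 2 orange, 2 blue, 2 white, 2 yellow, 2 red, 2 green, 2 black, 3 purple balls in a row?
17! / (2! × 2! × 2! × 2! × 2! × 2! × 2! × 3!) = 463134672000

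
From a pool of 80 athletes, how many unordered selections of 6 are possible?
C(80,6) = 80!/(6!×74!) = 300500200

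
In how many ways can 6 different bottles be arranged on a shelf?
6! = 720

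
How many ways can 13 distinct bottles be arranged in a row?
13! = 6227020800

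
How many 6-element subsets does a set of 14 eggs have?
C(14,6) = 14!/(6!×8!) = 3003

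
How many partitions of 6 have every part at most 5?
Let r_j(i) = number of partitions of i into parts ≤ j, for i = 0..6. r_1(i) = 1 for all i; r_j(i) = r_{j-1}(i) + r_j(i-j). Rows j = 2..5: ≤2: 1 1 2 2 3 3 4; ≤3: 1 1 2 3 4 5 7; ≤4: 1 1 2 3 5 6 9; ≤5: 1 1 2 3 5 7 10. r_5(6) = 10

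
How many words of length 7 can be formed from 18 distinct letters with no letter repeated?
P(18,7) = 18!/(18-7)! = 160392960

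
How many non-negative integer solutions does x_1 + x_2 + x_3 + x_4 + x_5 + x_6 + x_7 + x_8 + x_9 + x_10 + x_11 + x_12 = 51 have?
C(51+12-1, 12-1) = C(62, 11) = 508271323092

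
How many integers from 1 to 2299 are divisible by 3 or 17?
⌊2299/3⌋ + ⌊2299/17⌋ - ⌊2299/51⌋ = 766 + 135 - 45 = 856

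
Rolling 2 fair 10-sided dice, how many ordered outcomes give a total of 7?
Coefficient of x^7 in (x + x² + ... + x^10)^2. By inclusion-exclusion on dice exceeding 10: Σ_j (-1)^j C(2,j)·C(7-1-10j, 1) = C(2,0)·C(6,1) = 1·6 = 6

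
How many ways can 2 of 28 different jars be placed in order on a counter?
P(28,2) = 28!/(28-2)! = 756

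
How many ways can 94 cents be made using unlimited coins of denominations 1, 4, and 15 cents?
Coefficient of x^94 in 1/(1-x^1) · 1/(1-x^4) · 1/(1-x^15). Case on j = number of 15-cent coins (j = 0..6); remainder r = 94 - 15j is made from {1,4} in ⌊r/4⌋+1 ways. r = 94, 79, 64, 49, 34, 19, 4 → 24 + 20 + 17 + 13 + 9 + 5 + 2 = 90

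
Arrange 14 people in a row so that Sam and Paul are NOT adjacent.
Total - adjacent = 14! - (14-1)!×2 = 87178291200 - 12454041600 = 74724249600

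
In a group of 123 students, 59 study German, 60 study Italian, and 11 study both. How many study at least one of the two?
|A∪B| = |A| + |B| - |A∩B| = 59 + 60 - 11 = 108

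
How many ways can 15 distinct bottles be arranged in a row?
15! = 1307674368000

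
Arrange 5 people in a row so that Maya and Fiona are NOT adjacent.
Total - adjacent = 5! - (5-1)!×2 = 120 - 48 = 72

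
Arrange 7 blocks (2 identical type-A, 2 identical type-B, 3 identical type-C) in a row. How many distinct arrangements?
7! / (2! × 2! × 3!) = 210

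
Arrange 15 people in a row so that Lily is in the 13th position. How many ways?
Fix one position: (15-1)! = 87178291200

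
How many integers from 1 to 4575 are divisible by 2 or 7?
⌊4575/2⌋ + ⌊4575/7⌋ - ⌊4575/14⌋ = 2287 + 653 - 326 = 2614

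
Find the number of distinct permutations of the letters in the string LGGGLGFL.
8! / (4! × 1! × 3!) = 280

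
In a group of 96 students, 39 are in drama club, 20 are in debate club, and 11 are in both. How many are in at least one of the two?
|A∪B| = |A| + |B| - |A∩B| = 39 + 20 - 11 = 48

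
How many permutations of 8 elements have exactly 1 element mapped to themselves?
Choose the 1 fixed point C(8,1) = 8, derange the rest: !7 = Σ_{j=0}^{7} (-1)^j·7!/j! = 5040 - 5040 + 2520 - 840 + 210 - 42 + 7 - 1 = 1854. Product = 8 × 1854 = 14832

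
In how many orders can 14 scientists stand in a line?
14! = 87178291200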